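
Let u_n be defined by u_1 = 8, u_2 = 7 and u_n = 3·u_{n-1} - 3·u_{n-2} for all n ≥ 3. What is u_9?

Applying the relation repeatedly:
u_3 = -3;  u_4 = -30;  u_5 = -81;  u_6 = -153;  u_7 = -216;  u_8 = -189;  u_9 = 81.

81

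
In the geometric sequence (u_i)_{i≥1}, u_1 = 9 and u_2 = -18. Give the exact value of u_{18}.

Common ratio r = -2.
u_i = 9·(-2)^(i-1).
u_{18} = 9·(-2)^17 = -1179648.

-1179648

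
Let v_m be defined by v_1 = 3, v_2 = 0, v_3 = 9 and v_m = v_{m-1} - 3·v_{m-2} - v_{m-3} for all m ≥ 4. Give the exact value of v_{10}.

Iterate the recurrence:
v_4 = 6;  v_5 = -21;  v_6 = -48;  v_7 = 9;  v_8 = 174;  v_9 = 195;  v_{10} = -336.

-336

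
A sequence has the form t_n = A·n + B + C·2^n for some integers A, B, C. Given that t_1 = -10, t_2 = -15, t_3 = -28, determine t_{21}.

The three given values yield: A + B + 2C = -10; 2A + B + 4C = -15; 3A + B + 8C = -28.
Subtracting the first from the second: A + 2C = -5.
Subtracting the second from the third: A + 4C = -13.
Solving: C = -4, A = 3, then B = -5.
Hence t_{21} = 3·21 + (-5) + (-4)·2097152 = -8388550.

-8388550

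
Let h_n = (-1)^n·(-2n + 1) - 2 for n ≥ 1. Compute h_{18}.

-37

(-1)^18 = 1; -2n + 1 at n=18 is -35; so h_{18} = -37.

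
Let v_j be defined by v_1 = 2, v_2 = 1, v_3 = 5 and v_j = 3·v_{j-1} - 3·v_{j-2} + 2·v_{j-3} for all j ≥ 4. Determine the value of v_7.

128

Step forward from the initial values:
v_4 = 16, v_5 = 35, v_6 = 67, v_7 = 128.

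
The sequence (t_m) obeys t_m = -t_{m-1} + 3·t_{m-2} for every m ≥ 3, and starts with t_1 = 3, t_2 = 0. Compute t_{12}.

-10431

Step forward from the initial values:
t_3 = 9;  t_4 = -9;  t_5 = 36;  t_6 = -63;  t_7 = 171;  t_8 = -360;  t_9 = 873;  t_{10} = -1953;  t_{11} = 4572;  t_{12} = -10431.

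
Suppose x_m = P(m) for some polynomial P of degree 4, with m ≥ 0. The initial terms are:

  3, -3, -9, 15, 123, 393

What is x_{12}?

1st diffs: -6, -6, 24, 108, 270.
2nd diffs: 0, 30, 84, 162.
3rd diffs: 30, 54, 78.
4th diffs: 24, 24 (constant).
So x_m = m^4 - m^3 - 4m^2 - 2m + 3.
Evaluating at m = 12 gives x_{12} = 18411.

18411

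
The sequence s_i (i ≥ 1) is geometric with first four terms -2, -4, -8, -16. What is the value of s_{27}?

-134217728

Common ratio r = 2.
s_i = (-2)·2^(i-1).
s_{27} = (-2)·2^26 = -134217728.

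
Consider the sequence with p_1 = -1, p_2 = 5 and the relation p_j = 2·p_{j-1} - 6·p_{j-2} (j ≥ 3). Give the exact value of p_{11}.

-22016

Iterate the recurrence:
p_3 = 16;  p_4 = 2;  p_5 = -92;  p_6 = -196;  p_7 = 160;  p_8 = 1496;  p_9 = 2032;  p_{10} = -4912;  p_{11} = -22016.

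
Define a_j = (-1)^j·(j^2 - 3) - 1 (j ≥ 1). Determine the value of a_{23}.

(-1)^23 = -1; j^2 - 3 at j=23 is 526; so a_{23} = -527.

-527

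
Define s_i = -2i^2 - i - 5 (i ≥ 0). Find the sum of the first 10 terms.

Over i = 0..9: Σi = 45, Σi² = 285.
Total = (-2)·285 + (-1)·45 + (-5)·10 = -665.

-665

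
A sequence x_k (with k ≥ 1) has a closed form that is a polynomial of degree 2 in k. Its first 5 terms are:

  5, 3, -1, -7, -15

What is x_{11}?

1st diffs: -2, -4, -6, -8.
2nd diffs: -2, -2, -2 (constant).
Newton forward-difference form: x_k = 5 + (-2)·C(k-1,1) + (-2)·C(k-1,2).
At k = 11: k-1 = 10, so x_{11} = 5 - 20 - 90 = -105.

-105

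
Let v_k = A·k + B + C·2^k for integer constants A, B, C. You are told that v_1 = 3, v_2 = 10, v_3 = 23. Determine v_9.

1541

Plug in k = 1, 2, 3: A + B + 2C = 3; 2A + B + 4C = 10; 3A + B + 8C = 23.
Subtracting the first from the second: A + 2C = 7.
Subtracting the second from the third: A + 4C = 13.
Solving: C = 3, A = 1, then B = -4.
Hence v_9 = 1·9 + (-4) + 3·512 = 1541.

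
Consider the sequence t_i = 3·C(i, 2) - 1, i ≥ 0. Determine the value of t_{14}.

C(14, 2) = 91, so t_{14} = 272.

272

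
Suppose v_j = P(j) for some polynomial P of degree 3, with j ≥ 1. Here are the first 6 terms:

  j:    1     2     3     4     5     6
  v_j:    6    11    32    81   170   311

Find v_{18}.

10427

1st diffs: 5, 21, 49, 89, 141.
2nd diffs: 16, 28, 40, 52.
3rd diffs: 12, 12, 12 (constant).
Newton forward-difference form: v_j = 6 + 5·C(j-1,1) + 16·C(j-1,2) + 12·C(j-1,3).
At j = 18: j-1 = 17, so v_{18} = 6 + 85 + 2176 + 8160 = 10427.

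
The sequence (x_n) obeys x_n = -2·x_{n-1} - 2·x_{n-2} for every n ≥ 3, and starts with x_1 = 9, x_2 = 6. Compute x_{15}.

1920

Iterate the recurrence:
x_3 = -30;  x_4 = 48;  x_5 = -36;  …;  x_{12} = 768;  x_{13} = -576;  x_{14} = -384;  x_{15} = 1920.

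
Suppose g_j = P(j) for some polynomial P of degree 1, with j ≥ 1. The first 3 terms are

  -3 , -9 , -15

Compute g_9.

1st diffs: -6, -6 (constant).
So g_j = -6j + 3.
Evaluating at j = 9 gives g_9 = -51.

-51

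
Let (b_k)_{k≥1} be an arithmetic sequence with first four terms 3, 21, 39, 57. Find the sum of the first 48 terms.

20448

Common difference d = 18.
b_k = 3 + (k - 1)·18.
b_{48} = 849; S = 48·(3 + 849)/2 = 20448.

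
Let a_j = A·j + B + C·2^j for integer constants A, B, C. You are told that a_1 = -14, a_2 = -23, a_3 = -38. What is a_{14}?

-49199

The three given values yield: A + B + 2C = -14; 2A + B + 4C = -23; 3A + B + 8C = -38.
Subtracting the first from the second: A + 2C = -9.
Subtracting the second from the third: A + 4C = -15.
Solving: C = -3, A = -3, then B = -5.
Hence a_{14} = -3·14 + (-5) + (-3)·16384 = -49199.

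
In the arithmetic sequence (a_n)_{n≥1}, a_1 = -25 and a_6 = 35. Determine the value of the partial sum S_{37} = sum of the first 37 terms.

Common difference d = (35 - (-25)) / (6 - 1) = 12.
a_n = -25 + (n - 1)·12.
a_{37} = 407; S = 37·(-25 + 407)/2 = 7067.

7067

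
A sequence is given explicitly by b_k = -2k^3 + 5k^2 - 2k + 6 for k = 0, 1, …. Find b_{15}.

b_{15} = -2·15^3 + 5·15^2 - 2·15 + 6 = -5649.

-5649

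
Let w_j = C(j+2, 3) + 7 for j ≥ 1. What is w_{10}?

C(12, 3) = 220, so w_{10} = 227.

227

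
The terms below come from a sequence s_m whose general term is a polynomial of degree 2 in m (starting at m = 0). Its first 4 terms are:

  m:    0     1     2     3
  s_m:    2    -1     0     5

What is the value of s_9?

119

1st diffs: -3, 1, 5.
2nd diffs: 4, 4 (constant).
Newton forward-difference form: s_m = 2 + (-3)·C(m,1) + 4·C(m,2).
At m = 9: m = 9, so s_9 = 2 - 27 + 144 = 119.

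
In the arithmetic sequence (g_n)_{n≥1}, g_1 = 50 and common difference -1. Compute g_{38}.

13

g_n = 50 + (n - 1)·(-1).
g_{38} = 50 + 37·(-1) = 13.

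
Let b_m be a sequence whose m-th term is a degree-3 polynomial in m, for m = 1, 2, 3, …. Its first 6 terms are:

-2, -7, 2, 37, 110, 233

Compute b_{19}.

1st diffs: -5, 9, 35, 73, 123.
2nd diffs: 14, 26, 38, 50.
3rd diffs: 12, 12, 12 (constant).
Newton forward-difference form: b_m = -2 + (-5)·C(m-1,1) + 14·C(m-1,2) + 12·C(m-1,3).
At m = 19: m-1 = 18, so b_{19} = -2 - 90 + 2142 + 9792 = 11842.

11842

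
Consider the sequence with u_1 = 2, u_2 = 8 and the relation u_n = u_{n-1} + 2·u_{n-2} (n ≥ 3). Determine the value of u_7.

212

Applying the relation repeatedly:
u_3 = 12; u_4 = 28; u_5 = 52; u_6 = 108; u_7 = 212.
(Characteristic roots are 2 and -1.)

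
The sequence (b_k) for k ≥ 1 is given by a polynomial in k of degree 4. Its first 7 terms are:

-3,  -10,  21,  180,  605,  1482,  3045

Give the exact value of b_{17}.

1st diffs: -7, 31, 159, 425, 877, 1563.
2nd diffs: 38, 128, 266, 452, 686.
3rd diffs: 90, 138, 186, 234.
4th diffs: 48, 48, 48 (constant).
Newton forward-difference form: b_k = -3 + (-7)·C(k-1,1) + 38·C(k-1,2) + 90·C(k-1,3) + 48·C(k-1,4).
At k = 17: k-1 = 16, so b_{17} = -3 - 112 + 4560 + 50400 + 87360 = 142205.

142205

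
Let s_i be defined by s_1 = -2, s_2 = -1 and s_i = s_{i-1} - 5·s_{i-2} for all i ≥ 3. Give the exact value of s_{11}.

-3951

s_3 = 9  s_4 = 14  s_5 = -31  s_6 = -101  s_7 = 54  s_8 = 559  s_9 = 289  s_{10} = -2506  s_{11} = -3951.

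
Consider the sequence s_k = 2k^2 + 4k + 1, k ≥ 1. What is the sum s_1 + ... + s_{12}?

Over k = 1..12: Σk = 78, Σk² = 650.
Total = (2)·650 + (4)·78 + (1)·12 = 1624.

1624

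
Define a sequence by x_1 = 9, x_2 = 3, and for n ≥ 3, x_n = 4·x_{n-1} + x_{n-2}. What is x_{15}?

Iterate the recurrence:
x_3 = 21, x_4 = 87, x_5 = 369, …, x_{12} = 9031047, x_{13} = 38256129, x_{14} = 162055563, x_{15} = 686478381.

686478381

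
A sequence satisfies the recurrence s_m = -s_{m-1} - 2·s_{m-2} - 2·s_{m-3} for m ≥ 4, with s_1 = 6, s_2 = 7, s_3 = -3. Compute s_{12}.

-323

Step forward from the initial values:
s_4 = -23  s_5 = 15  s_6 = 37  s_7 = -21  s_8 = -83  s_9 = 51  s_{10} = 157  s_{11} = -93  s_{12} = -323.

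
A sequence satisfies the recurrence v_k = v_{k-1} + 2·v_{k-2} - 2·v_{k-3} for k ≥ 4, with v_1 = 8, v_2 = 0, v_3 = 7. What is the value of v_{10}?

-135

Step forward from the initial values:
v_4 = -9  v_5 = 5  v_6 = -27  v_7 = 1  v_8 = -63  v_9 = -7  v_{10} = -135.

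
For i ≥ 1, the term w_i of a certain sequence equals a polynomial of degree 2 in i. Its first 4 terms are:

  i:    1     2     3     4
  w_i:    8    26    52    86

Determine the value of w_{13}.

1st diffs: 18, 26, 34.
2nd diffs: 8, 8 (constant).
Newton forward-difference form: w_i = 8 + 18·C(i-1,1) + 8·C(i-1,2).
At i = 13: i-1 = 12, so w_{13} = 8 + 216 + 528 = 752.

752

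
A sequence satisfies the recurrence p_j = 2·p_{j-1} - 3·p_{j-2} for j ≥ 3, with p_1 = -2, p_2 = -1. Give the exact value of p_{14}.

-2629

Compute successive terms:
p_3 = 4; p_4 = 11; p_5 = 10; …; p_{11} = 460; p_{12} = 131; p_{13} = -1118; p_{14} = -2629.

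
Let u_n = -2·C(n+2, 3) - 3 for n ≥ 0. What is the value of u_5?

-73

C(7, 3) = 35, so u_5 = -73.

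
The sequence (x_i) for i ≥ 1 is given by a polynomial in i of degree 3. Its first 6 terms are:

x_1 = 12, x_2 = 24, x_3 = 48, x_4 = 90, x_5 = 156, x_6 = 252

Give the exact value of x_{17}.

5004

1st diffs: 12, 24, 42, 66, 96.
2nd diffs: 12, 18, 24, 30.
3rd diffs: 6, 6, 6 (constant).
So x_i = i^3 + 5i + 6.
Evaluating at i = 17 gives x_{17} = 5004.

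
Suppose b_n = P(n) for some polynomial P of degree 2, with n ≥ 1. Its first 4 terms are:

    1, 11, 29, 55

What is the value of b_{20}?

1st diffs: 10, 18, 26.
2nd diffs: 8, 8 (constant).
Newton forward-difference form: b_n = 1 + 10·C(n-1,1) + 8·C(n-1,2).
At n = 20: n-1 = 19, so b_{20} = 1 + 190 + 1368 = 1559.

1559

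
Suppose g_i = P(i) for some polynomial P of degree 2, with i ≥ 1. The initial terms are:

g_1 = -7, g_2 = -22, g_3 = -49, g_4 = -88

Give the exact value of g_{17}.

-1687

1st diffs: -15, -27, -39.
2nd diffs: -12, -12 (constant).
So g_i = -6i^2 + 3i - 4.
Evaluating at i = 17 gives g_{17} = -1687.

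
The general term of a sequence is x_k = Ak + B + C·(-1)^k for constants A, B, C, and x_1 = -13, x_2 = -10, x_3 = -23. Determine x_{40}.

-200

The three given values yield: A + B - C = -13; 2A + B + C = -10; 3A + B - C = -23.
Subtracting the first from the second: A + 2C = 3.
Subtracting the second from the third: A - 2C = -13.
Solving: C = 4, A = -5, then B = -4.
Therefore x_{40} = -200 + (-4) + 4·1 = -200.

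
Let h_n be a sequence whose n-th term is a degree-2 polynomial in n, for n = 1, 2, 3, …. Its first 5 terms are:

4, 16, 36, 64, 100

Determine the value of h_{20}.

1st diffs: 12, 20, 28, 36.
2nd diffs: 8, 8, 8 (constant).
Newton forward-difference form: h_n = 4 + 12·C(n-1,1) + 8·C(n-1,2).
At n = 20: n-1 = 19, so h_{20} = 4 + 228 + 1368 = 1600.

1600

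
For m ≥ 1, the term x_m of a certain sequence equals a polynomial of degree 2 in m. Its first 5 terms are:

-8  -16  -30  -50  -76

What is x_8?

-190

1st diffs: -8, -14, -20, -26.
2nd diffs: -6, -6, -6 (constant).
Newton forward-difference form: x_m = -8 + (-8)·C(m-1,1) + (-6)·C(m-1,2).
At m = 8: m-1 = 7, so x_8 = -8 - 56 - 126 = -190.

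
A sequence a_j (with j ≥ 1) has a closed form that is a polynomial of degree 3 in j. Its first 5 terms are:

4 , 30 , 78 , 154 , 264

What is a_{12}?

2490

1st diffs: 26, 48, 76, 110.
2nd diffs: 22, 28, 34.
3rd diffs: 6, 6 (constant).
Newton forward-difference form: a_j = 4 + 26·C(j-1,1) + 22·C(j-1,2) + 6·C(j-1,3).
At j = 12: j-1 = 11, so a_{12} = 4 + 286 + 1210 + 990 = 2490.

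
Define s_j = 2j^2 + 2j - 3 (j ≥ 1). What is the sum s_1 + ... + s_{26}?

13026

Over j = 1..26: Σj = 351, Σj² = 6201.
Total = (2)·6201 + (2)·351 + (-3)·26 = 13026.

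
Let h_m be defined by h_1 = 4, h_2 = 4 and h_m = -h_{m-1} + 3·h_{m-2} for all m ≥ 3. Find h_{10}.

-572

h_3 = 8  h_4 = 4  h_5 = 20  h_6 = -8  h_7 = 68  h_8 = -92  h_9 = 296  h_{10} = -572.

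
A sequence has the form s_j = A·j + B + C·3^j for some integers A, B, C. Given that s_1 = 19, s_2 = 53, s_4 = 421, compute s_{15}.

71744595

Plug in j = 1, 2, 4: A + B + 3C = 19; 2A + B + 9C = 53; 4A + B + 81C = 421.
Subtracting the first from the second: A + 6C = 34.
Subtracting the second from the third: 2A + 72C = 368.
Solving: C = 5, A = 4, then B = 0.
So s_j = 4·j + 0 + 5·3^j; at j=15 this is 71744595.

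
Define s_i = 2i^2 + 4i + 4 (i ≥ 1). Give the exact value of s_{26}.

1460

s_{26} = 2·26^2 + 4·26 + 4 = 1460.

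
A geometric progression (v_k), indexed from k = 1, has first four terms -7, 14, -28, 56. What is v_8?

Common ratio r = -2.
v_k = (-7)·(-2)^(k-1).
v_8 = (-7)·(-2)^7 = 896.

896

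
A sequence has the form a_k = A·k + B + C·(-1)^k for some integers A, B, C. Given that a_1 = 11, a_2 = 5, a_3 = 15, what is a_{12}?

25

Write the equations: A + B - C = 11; 2A + B + C = 5; 3A + B - C = 15.
Subtracting the first from the second: A + 2C = -6.
Subtracting the second from the third: A - 2C = 10.
Solving: C = -4, A = 2, then B = 5.
Hence a_{12} = 2·12 + 5 + (-4)·1 = 25.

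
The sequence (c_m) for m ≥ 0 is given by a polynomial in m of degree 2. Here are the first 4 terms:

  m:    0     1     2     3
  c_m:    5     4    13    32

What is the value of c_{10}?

445

1st diffs: -1, 9, 19.
2nd diffs: 10, 10 (constant).
Newton forward-difference form: c_m = 5 + (-1)·C(m,1) + 10·C(m,2).
At m = 10: m = 10, so c_{10} = 5 - 10 + 450 = 445.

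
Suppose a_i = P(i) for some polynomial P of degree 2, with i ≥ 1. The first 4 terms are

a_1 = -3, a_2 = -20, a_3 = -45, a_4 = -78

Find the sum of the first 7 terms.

-658

1st diffs: -17, -25, -33.
2nd diffs: -8, -8 (constant).
Newton forward-difference form: a_i = -3 + (-17)·C(i-1,1) + (-8)·C(i-1,2).
Continuing: -119, -168, -225.
Summing i = 1..7 (7 terms) gives -658.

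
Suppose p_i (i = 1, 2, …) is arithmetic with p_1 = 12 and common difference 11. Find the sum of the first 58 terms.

p_i = 12 + (i - 1)·11.
p_{58} = 639; S = 58·(12 + 639)/2 = 18879.

18879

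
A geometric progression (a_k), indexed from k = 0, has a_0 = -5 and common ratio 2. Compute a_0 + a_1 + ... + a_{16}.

-655355

a_k = (-5)·2^(k-0).
S = (-5)·(2^17 - 1)/(2 - 1) = (-5)·(131072 - 1)/(1) = -655355.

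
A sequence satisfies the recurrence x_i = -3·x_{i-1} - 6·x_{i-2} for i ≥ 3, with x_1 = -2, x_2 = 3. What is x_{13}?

Iterate the recurrence:
x_3 = 3  x_4 = -27  x_5 = 63  …  x_{10} = -2187  x_{11} = 14823  x_{12} = -31347  x_{13} = 5103.

5103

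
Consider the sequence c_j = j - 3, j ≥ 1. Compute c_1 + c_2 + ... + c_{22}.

Over j = 1..22: Σj = 253.
Total = (1)·253 + (-3)·22 = 187.

187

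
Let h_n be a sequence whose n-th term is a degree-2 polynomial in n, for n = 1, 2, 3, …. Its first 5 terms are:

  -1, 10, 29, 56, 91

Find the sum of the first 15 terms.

4780

1st diffs: 11, 19, 27, 35.
2nd diffs: 8, 8, 8 (constant).
Newton forward-difference form: h_n = -1 + 11·C(n-1,1) + 8·C(n-1,2).
Continuing: …, 134, 185, 244, 311, …, h_{15} = 881.
Summing n = 1..15 (15 terms) gives 4780.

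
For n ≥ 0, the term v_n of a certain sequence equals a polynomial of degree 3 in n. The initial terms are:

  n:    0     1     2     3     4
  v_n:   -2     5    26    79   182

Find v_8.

1st diffs: 7, 21, 53, 103.
2nd diffs: 14, 32, 50.
3rd diffs: 18, 18 (constant).
Newton forward-difference form: v_n = -2 + 7·C(n,1) + 14·C(n,2) + 18·C(n,3).
At n = 8: n = 8, so v_8 = -2 + 56 + 392 + 1008 = 1454.

1454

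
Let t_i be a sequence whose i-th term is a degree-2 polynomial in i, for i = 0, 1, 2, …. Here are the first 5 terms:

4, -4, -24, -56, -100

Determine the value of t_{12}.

-884

1st diffs: -8, -20, -32, -44.
2nd diffs: -12, -12, -12 (constant).
So t_i = -6i^2 - 2i + 4.
Evaluating at i = 12 gives t_{12} = -884.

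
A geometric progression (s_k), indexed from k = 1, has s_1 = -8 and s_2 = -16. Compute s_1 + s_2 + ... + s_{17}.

Common ratio r = 2.
s_k = (-8)·2^(k-1).
S = (-8)·(2^17 - 1)/(2 - 1) = (-8)·(131072 - 1)/(1) = -1048568.

-1048568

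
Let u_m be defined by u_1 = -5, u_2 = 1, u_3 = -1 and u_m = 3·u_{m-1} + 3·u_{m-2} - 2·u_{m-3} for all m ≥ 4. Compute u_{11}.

Iterate the recurrence:
u_4 = 10, u_5 = 25, u_6 = 107, u_7 = 376, u_8 = 1399, u_9 = 5111, u_{10} = 18778, u_{11} = 68869.

68869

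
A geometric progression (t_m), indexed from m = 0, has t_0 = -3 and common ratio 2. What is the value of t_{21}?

-6291456

t_m = (-3)·2^(m-0).
t_{21} = (-3)·2^21 = -6291456.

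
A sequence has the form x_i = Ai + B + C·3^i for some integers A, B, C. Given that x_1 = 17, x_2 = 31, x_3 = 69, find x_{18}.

774841023

Write the equations: A + B + 3C = 17; 2A + B + 9C = 31; 3A + B + 27C = 69.
Subtracting the first from the second: A + 6C = 14.
Subtracting the second from the third: A + 18C = 38.
Solving: C = 2, A = 2, then B = 9.
Therefore x_{18} = 36 + 9 + 2·387420489 = 774841023.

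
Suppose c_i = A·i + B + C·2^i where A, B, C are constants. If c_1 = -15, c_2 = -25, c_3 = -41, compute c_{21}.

-6291545

At i = 1, 2, 3: A + B + 2C = -15; 2A + B + 4C = -25; 3A + B + 8C = -41.
Subtracting the first from the second: A + 2C = -10.
Subtracting the second from the third: A + 4C = -16.
Solving: C = -3, A = -4, then B = -5.
Therefore c_{21} = -84 + (-5) + (-3)·2097152 = -6291545.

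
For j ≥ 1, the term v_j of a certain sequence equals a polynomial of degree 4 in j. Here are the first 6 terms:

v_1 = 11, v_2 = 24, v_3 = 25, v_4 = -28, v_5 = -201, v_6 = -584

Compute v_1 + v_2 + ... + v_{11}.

1st diffs: 13, 1, -53, -173, -383.
2nd diffs: -12, -54, -120, -210.
3rd diffs: -42, -66, -90.
4th diffs: -24, -24 (constant).
Newton forward-difference form: v_j = 11 + 13·C(j-1,1) + (-12)·C(j-1,2) + (-42)·C(j-1,3) + (-24)·C(j-1,4).
Continuing: …, -1291, -2460, -4253, -6856, …, v_{11} = -10479.
Summing j = 1..11 (11 terms) gives -26092.

-26092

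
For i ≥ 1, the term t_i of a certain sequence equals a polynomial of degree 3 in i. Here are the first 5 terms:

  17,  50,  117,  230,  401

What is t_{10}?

1st diffs: 33, 67, 113, 171.
2nd diffs: 34, 46, 58.
3rd diffs: 12, 12 (constant).
So t_i = 2i^3 + 5i^2 + 4i + 6.
Evaluating at i = 10 gives t_{10} = 2546.

2546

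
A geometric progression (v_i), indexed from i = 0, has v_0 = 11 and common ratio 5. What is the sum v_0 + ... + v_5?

v_i = 11·5^(i-0).
S = 11·(5^6 - 1)/(5 - 1) = 11·(15625 - 1)/(4) = 42966.

42966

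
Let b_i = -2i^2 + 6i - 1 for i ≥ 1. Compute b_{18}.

-541

b_{18} = -2·18^2 + 6·18 - 1 = -541.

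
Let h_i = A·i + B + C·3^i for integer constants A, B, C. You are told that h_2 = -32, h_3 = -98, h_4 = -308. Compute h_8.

The three given values yield: 2A + B + 9C = -32; 3A + B + 27C = -98; 4A + B + 81C = -308.
Subtracting the first from the second: A + 18C = -66.
Subtracting the second from the third: A + 54C = -210.
Solving: C = -4, A = 6, then B = -8.
Therefore h_8 = 48 + (-8) + (-4)·6561 = -26204.

-26204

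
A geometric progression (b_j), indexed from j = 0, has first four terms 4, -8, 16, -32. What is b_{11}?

-8192

Common ratio r = -2.
b_j = 4·(-2)^(j-0).
b_{11} = 4·(-2)^11 = -8192.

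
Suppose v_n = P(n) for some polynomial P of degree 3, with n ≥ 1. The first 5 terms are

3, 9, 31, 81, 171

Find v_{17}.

1st diffs: 6, 22, 50, 90.
2nd diffs: 16, 28, 40.
3rd diffs: 12, 12 (constant).
Newton forward-difference form: v_n = 3 + 6·C(n-1,1) + 16·C(n-1,2) + 12·C(n-1,3).
At n = 17: n-1 = 16, so v_{17} = 3 + 96 + 1920 + 6720 = 8739.

8739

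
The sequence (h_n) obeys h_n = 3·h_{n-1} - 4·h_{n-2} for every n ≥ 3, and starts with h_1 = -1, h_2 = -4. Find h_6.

Iterate the recurrence:
h_3 = -8;  h_4 = -8;  h_5 = 8;  h_6 = 56.

56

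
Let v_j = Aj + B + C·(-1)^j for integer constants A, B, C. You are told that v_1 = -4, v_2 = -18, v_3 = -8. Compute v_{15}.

-32

The three given values yield: A + B - C = -4; 2A + B + C = -18; 3A + B - C = -8.
Subtracting the first from the second: A + 2C = -14.
Subtracting the second from the third: A - 2C = 10.
Solving: C = -6, A = -2, then B = -8.
So v_j = -2·j + (-8) + (-6)·(-1)^j; at j=15 this is -32.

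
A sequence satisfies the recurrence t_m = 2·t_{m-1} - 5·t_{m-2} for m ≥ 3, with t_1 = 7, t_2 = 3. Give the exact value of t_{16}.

t_3 = -29  t_4 = -73  t_5 = -1  …  t_{13} = 61679  t_{14} = -129477  t_{15} = -567349  t_{16} = -487313.

-487313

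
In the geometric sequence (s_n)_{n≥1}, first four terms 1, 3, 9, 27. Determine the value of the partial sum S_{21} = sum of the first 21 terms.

Common ratio r = 3.
s_n = 1·3^(n-1).
S = 1·(3^21 - 1)/(3 - 1) = 1·(10460353203 - 1)/(2) = 5230176601.

5230176601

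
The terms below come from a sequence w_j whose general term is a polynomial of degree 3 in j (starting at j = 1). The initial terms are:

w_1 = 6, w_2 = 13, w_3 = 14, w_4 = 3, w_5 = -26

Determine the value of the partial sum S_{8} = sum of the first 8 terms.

-512

1st diffs: 7, 1, -11, -29.
2nd diffs: -6, -12, -18.
3rd diffs: -6, -6 (constant).
Newton forward-difference form: w_j = 6 + 7·C(j-1,1) + (-6)·C(j-1,2) + (-6)·C(j-1,3).
Continuing: -79, -162, -281.
Summing j = 1..8 (8 terms) gives -512.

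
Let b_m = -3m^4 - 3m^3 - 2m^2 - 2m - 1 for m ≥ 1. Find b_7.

-8345

b_7 = -3·7^4 - 3·7^3 - 2·7^2 - 2·7 - 1 = -8345.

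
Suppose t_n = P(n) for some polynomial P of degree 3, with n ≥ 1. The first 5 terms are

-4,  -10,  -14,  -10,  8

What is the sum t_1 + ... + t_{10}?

1st diffs: -6, -4, 4, 18.
2nd diffs: 2, 8, 14.
3rd diffs: 6, 6 (constant).
So t_n = n^3 - 5n^2 + 2n - 2.
Continuing: …, 46, 110, 206, 340, …, t_{10} = 518.
Summing n = 1..10 (10 terms) gives 1190.

1190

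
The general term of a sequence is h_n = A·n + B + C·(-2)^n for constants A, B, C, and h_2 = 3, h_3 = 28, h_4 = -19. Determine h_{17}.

262170

The three given values yield: 2A + B + 4C = 3; 3A + B - 8C = 28; 4A + B + 16C = -19.
Subtracting the first from the second: A - 12C = 25.
Subtracting the second from the third: A + 24C = -47.
Solving: C = -2, A = 1, then B = 9.
Therefore h_{17} = 17 + 9 + (-2)·(-131072) = 262170.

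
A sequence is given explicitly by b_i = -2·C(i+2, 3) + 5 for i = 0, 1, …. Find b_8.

C(10, 3) = 120, so b_8 = -235.

-235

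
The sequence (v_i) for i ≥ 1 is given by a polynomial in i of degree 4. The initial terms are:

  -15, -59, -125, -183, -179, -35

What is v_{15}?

32311

1st diffs: -44, -66, -58, 4, 144.
2nd diffs: -22, 8, 62, 140.
3rd diffs: 30, 54, 78.
4th diffs: 24, 24 (constant).
Newton forward-difference form: v_i = -15 + (-44)·C(i-1,1) + (-22)·C(i-1,2) + 30·C(i-1,3) + 24·C(i-1,4).
At i = 15: i-1 = 14, so v_{15} = -15 - 616 - 2002 + 10920 + 24024 = 32311.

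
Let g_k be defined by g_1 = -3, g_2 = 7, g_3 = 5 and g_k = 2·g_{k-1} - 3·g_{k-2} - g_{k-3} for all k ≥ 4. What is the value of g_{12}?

Compute successive terms:
g_4 = -8, g_5 = -38, g_6 = -57, g_7 = 8, g_8 = 225, g_9 = 483, g_{10} = 283, g_{11} = -1108, g_{12} = -3548.

-3548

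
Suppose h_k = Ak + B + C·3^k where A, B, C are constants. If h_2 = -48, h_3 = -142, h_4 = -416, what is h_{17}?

At k = 2, 3, 4: 2A + B + 9C = -48; 3A + B + 27C = -142; 4A + B + 81C = -416.
Subtracting the first from the second: A + 18C = -94.
Subtracting the second from the third: A + 54C = -274.
Solving: C = -5, A = -4, then B = 5.
Hence h_{17} = -4·17 + 5 + (-5)·129140163 = -645700878.

-645700878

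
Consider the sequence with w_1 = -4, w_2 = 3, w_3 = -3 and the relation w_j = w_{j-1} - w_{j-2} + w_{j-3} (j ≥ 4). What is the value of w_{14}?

Compute successive terms:
w_4 = -10  w_5 = -4  w_6 = 3  …  w_{11} = -3  w_{12} = -10  w_{13} = -4  w_{14} = 3.

3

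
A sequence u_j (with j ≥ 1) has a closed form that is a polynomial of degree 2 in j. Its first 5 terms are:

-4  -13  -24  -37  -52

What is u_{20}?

-517

1st diffs: -9, -11, -13, -15.
2nd diffs: -2, -2, -2 (constant).
Newton forward-difference form: u_j = -4 + (-9)·C(j-1,1) + (-2)·C(j-1,2).
At j = 20: j-1 = 19, so u_{20} = -4 - 171 - 342 = -517.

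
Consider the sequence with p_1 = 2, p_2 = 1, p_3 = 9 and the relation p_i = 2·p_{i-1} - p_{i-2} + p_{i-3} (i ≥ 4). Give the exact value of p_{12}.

p_4 = 19, p_5 = 30, p_6 = 50, p_7 = 89, p_8 = 158, p_9 = 277, p_{10} = 485, p_{11} = 851, p_{12} = 1494.

1494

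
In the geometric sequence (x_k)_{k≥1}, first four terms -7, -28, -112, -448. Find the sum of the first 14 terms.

-626349395

Common ratio r = 4.
x_k = (-7)·4^(k-1).
S = (-7)·(4^14 - 1)/(4 - 1) = (-7)·(268435456 - 1)/(3) = -626349395.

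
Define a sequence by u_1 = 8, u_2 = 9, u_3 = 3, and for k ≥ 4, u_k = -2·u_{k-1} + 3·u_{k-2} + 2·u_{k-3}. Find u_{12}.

Step forward from the initial values:
u_4 = 37  u_5 = -47  u_6 = 211  u_7 = -489  u_8 = 1517  u_9 = -4079  u_{10} = 11731  u_{11} = -32665  u_{12} = 92365.

92365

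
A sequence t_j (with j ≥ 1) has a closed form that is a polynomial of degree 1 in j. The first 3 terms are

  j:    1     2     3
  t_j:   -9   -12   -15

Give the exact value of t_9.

-33

1st diffs: -3, -3 (constant).
So t_j = -3j - 6.
Evaluating at j = 9 gives t_9 = -33.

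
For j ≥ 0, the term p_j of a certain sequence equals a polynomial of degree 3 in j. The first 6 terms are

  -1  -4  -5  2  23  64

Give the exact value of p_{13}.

1832

1st diffs: -3, -1, 7, 21, 41.
2nd diffs: 2, 8, 14, 20.
3rd diffs: 6, 6, 6 (constant).
Newton forward-difference form: p_j = -1 + (-3)·C(j,1) + 2·C(j,2) + 6·C(j,3).
At j = 13: j = 13, so p_{13} = -1 - 39 + 156 + 1716 = 1832.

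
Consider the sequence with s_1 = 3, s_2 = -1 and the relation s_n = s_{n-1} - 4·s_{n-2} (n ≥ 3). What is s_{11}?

1747

s_3 = -13  s_4 = -9  s_5 = 43  s_6 = 79  s_7 = -93  s_8 = -409  s_9 = -37  s_{10} = 1599  s_{11} = 1747.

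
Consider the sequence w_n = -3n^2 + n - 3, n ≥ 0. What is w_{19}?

-1067

w_{19} = -3·19^2 + 1·19 - 3 = -1067.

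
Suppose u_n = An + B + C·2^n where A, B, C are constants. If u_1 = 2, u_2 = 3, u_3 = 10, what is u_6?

163

The three given values yield: A + B + 2C = 2; 2A + B + 4C = 3; 3A + B + 8C = 10.
Subtracting the first from the second: A + 2C = 1.
Subtracting the second from the third: A + 4C = 7.
Solving: C = 3, A = -5, then B = 1.
So u_n = -5·n + 1 + 3·2^n; at n=6 this is 163.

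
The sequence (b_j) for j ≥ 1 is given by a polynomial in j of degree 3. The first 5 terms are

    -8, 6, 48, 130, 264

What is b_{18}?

12198

1st diffs: 14, 42, 82, 134.
2nd diffs: 28, 40, 52.
3rd diffs: 12, 12 (constant).
Newton forward-difference form: b_j = -8 + 14·C(j-1,1) + 28·C(j-1,2) + 12·C(j-1,3).
At j = 18: j-1 = 17, so b_{18} = -8 + 238 + 3808 + 8160 = 12198.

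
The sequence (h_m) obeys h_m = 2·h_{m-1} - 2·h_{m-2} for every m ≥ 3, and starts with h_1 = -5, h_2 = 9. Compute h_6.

-36

Applying the relation repeatedly:
h_3 = 28, h_4 = 38, h_5 = 20, h_6 = -36.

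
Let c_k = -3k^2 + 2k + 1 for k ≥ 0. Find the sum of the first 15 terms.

Over k = 0..14: Σk = 105, Σk² = 1015.
Total = (-3)·1015 + (2)·105 + (1)·15 = -2820.

-2820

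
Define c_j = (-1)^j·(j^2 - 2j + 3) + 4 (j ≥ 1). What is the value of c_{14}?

175

(-1)^14 = 1; j^2 - 2j + 3 at j=14 is 171; so c_{14} = 175.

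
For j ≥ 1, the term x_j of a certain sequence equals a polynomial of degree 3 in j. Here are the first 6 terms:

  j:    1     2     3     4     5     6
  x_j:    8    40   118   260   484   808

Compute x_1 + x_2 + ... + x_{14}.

37786

1st diffs: 32, 78, 142, 224, 324.
2nd diffs: 46, 64, 82, 100.
3rd diffs: 18, 18, 18 (constant).
Newton forward-difference form: x_j = 8 + 32·C(j-1,1) + 46·C(j-1,2) + 18·C(j-1,3).
Continuing: …, 1250, 1828, 2560, 3464, …, x_{14} = 9160.
Summing j = 1..14 (14 terms) gives 37786.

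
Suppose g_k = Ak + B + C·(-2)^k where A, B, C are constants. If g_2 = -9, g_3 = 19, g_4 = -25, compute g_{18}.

Plug in k = 2, 3, 4: 2A + B + 4C = -9; 3A + B - 8C = 19; 4A + B + 16C = -25.
Subtracting the first from the second: A - 12C = 28.
Subtracting the second from the third: A + 24C = -44.
Solving: C = -2, A = 4, then B = -9.
So g_k = 4·k + (-9) + (-2)·(-2)^k; at k=18 this is -524225.

-524225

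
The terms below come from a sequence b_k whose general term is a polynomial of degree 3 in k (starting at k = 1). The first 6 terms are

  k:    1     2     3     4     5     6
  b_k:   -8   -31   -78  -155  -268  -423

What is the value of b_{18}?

-7743

1st diffs: -23, -47, -77, -113, -155.
2nd diffs: -24, -30, -36, -42.
3rd diffs: -6, -6, -6 (constant).
Newton forward-difference form: b_k = -8 + (-23)·C(k-1,1) + (-24)·C(k-1,2) + (-6)·C(k-1,3).
At k = 18: k-1 = 17, so b_{18} = -8 - 391 - 3264 - 4080 = -7743.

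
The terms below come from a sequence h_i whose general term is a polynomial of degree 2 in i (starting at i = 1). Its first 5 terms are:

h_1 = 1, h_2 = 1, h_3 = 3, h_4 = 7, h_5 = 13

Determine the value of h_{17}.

1st diffs: 0, 2, 4, 6.
2nd diffs: 2, 2, 2 (constant).
Newton forward-difference form: h_i = 1 + 2·C(i-1,2).
At i = 17: i-1 = 16, so h_{17} = 1 + 240 = 241.

241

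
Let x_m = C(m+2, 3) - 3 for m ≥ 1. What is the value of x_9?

162

C(11, 3) = 165, so x_9 = 162.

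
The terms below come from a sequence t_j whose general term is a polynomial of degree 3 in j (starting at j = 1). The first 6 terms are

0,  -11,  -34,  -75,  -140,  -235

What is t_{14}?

-2795

1st diffs: -11, -23, -41, -65, -95.
2nd diffs: -12, -18, -24, -30.
3rd diffs: -6, -6, -6 (constant).
Newton forward-difference form: t_j = (-11)·C(j-1,1) + (-12)·C(j-1,2) + (-6)·C(j-1,3).
At j = 14: j-1 = 13, so t_{14} = -143 - 936 - 1716 = -2795.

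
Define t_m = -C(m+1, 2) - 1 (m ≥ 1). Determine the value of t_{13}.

C(14, 2) = 91, so t_{13} = -92.

-92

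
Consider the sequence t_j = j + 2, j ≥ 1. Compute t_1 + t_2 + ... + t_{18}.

207

Over j = 1..18: Σj = 171.
Total = (1)·171 + (2)·18 = 207.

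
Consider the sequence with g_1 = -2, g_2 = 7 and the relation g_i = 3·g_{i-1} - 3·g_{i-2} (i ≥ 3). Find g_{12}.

-3159

Iterate the recurrence:
g_3 = 27, g_4 = 60, g_5 = 99, g_6 = 117, g_7 = 54, g_8 = -189, g_9 = -729, g_{10} = -1620, g_{11} = -2673, g_{12} = -3159.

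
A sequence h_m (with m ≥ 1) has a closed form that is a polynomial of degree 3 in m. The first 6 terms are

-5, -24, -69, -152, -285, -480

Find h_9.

-1557

1st diffs: -19, -45, -83, -133, -195.
2nd diffs: -26, -38, -50, -62.
3rd diffs: -12, -12, -12 (constant).
So h_m = -2m^3 - m^2 - 2m.
Evaluating at m = 9 gives h_9 = -1557.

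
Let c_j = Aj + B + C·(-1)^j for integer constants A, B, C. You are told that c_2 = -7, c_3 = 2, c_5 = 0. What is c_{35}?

-30

At j = 2, 3, 5: 2A + B + C = -7; 3A + B - C = 2; 5A + B - C = 0.
Subtracting the first from the second: A - 2C = 9.
Subtracting the second from the third: 2A = -2.
Solving: C = -5, A = -1, then B = 0.
Hence c_{35} = -1·35 + 0 + (-5)·(-1) = -30.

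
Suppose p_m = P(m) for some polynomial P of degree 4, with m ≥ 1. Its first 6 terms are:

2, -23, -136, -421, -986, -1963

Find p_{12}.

1st diffs: -25, -113, -285, -565, -977.
2nd diffs: -88, -172, -280, -412.
3rd diffs: -84, -108, -132.
4th diffs: -24, -24 (constant).
Newton forward-difference form: p_m = 2 + (-25)·C(m-1,1) + (-88)·C(m-1,2) + (-84)·C(m-1,3) + (-24)·C(m-1,4).
At m = 12: m-1 = 11, so p_{12} = 2 - 275 - 4840 - 13860 - 7920 = -26893.

-26893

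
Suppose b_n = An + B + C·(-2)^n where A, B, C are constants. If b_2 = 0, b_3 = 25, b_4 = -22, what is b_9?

1039

At n = 2, 3, 4: 2A + B + 4C = 0; 3A + B - 8C = 25; 4A + B + 16C = -22.
Subtracting the first from the second: A - 12C = 25.
Subtracting the second from the third: A + 24C = -47.
Solving: C = -2, A = 1, then B = 6.
Therefore b_9 = 9 + 6 + (-2)·(-512) = 1039.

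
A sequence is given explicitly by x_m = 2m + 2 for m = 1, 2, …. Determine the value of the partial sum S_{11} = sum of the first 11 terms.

154

Over m = 1..11: Σm = 66.
Total = (2)·66 + (2)·11 = 154.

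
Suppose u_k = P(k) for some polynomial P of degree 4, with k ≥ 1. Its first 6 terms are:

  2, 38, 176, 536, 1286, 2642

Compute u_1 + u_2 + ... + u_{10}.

1st diffs: 36, 138, 360, 750, 1356.
2nd diffs: 102, 222, 390, 606.
3rd diffs: 120, 168, 216.
4th diffs: 48, 48 (constant).
Newton forward-difference form: u_k = 2 + 36·C(k-1,1) + 102·C(k-1,2) + 120·C(k-1,3) + 48·C(k-1,4).
Continuing: 4868, 8276, 13226, 20126.
Summing k = 1..10 (10 terms) gives 51176.

51176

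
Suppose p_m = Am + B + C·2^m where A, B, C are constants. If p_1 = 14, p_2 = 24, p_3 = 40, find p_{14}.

Write the equations: A + B + 2C = 14; 2A + B + 4C = 24; 3A + B + 8C = 40.
Subtracting the first from the second: A + 2C = 10.
Subtracting the second from the third: A + 4C = 16.
Solving: C = 3, A = 4, then B = 4.
Therefore p_{14} = 56 + 4 + 3·16384 = 49212.

49212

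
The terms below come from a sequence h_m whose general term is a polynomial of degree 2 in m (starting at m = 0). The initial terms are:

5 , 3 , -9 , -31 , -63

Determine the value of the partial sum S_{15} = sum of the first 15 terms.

-4685

1st diffs: -2, -12, -22, -32.
2nd diffs: -10, -10, -10 (constant).
So h_m = -5m^2 + 3m + 5.
Continuing: …, -105, -157, -219, -291, …, h_{14} = -933.
Summing m = 0..14 (15 terms) gives -4685.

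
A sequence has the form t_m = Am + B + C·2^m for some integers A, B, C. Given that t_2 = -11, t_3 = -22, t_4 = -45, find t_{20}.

-3145709

At m = 2, 3, 4: 2A + B + 4C = -11; 3A + B + 8C = -22; 4A + B + 16C = -45.
Subtracting the first from the second: A + 4C = -11.
Subtracting the second from the third: A + 8C = -23.
Solving: C = -3, A = 1, then B = -1.
So t_m = 1·m + (-1) + (-3)·2^m; at m=20 this is -3145709.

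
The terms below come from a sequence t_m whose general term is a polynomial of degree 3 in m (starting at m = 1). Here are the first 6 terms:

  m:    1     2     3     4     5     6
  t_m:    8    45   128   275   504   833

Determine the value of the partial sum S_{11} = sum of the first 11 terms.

15653

1st diffs: 37, 83, 147, 229, 329.
2nd diffs: 46, 64, 82, 100.
3rd diffs: 18, 18, 18 (constant).
Newton forward-difference form: t_m = 8 + 37·C(m-1,1) + 46·C(m-1,2) + 18·C(m-1,3).
Continuing: …, 1280, 1863, 2600, 3509, …, t_{11} = 4608.
Summing m = 1..11 (11 terms) gives 15653.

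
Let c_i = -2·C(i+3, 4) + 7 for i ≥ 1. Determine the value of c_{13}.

C(16, 4) = 1820, so c_{13} = -3633.

-3633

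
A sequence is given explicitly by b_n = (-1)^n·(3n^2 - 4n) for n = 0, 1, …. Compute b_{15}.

(-1)^15 = -1; 3n^2 - 4n at n=15 is 615; so b_{15} = -615.

-615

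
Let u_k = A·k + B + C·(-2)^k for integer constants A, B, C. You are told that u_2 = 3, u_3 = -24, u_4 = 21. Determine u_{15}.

Plug in k = 2, 3, 4: 2A + B + 4C = 3; 3A + B - 8C = -24; 4A + B + 16C = 21.
Subtracting the first from the second: A - 12C = -27.
Subtracting the second from the third: A + 24C = 45.
Solving: C = 2, A = -3, then B = 1.
So u_k = -3·k + 1 + 2·(-2)^k; at k=15 this is -65580.

-65580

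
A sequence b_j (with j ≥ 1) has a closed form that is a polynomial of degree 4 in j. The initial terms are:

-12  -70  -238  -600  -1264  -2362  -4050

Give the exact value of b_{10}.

1st diffs: -58, -168, -362, -664, -1098, -1688.
2nd diffs: -110, -194, -302, -434, -590.
3rd diffs: -84, -108, -132, -156.
4th diffs: -24, -24, -24 (constant).
So b_j = -j^4 - 4j^3 - 6j^2 + 3j - 4.
Evaluating at j = 10 gives b_{10} = -14574.

-14574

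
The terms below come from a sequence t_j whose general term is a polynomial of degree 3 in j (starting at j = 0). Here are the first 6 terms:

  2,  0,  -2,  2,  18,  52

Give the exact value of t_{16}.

1st diffs: -2, -2, 4, 16, 34.
2nd diffs: 0, 6, 12, 18.
3rd diffs: 6, 6, 6 (constant).
Newton forward-difference form: t_j = 2 + (-2)·C(j,1) + 6·C(j,3).
At j = 16: j = 16, so t_{16} = 2 - 32 + 3360 = 3330.

3330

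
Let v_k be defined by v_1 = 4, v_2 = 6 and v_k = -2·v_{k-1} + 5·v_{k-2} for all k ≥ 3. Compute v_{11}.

Iterate the recurrence:
v_3 = 8;  v_4 = 14;  v_5 = 12;  v_6 = 46;  v_7 = -32;  v_8 = 294;  v_9 = -748;  v_{10} = 2966;  v_{11} = -9672.

-9672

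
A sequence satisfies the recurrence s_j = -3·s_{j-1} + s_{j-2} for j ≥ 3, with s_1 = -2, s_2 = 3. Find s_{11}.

Compute successive terms:
s_3 = -11  s_4 = 36  s_5 = -119  s_6 = 393  s_7 = -1298  s_8 = 4287  s_9 = -14159  s_{10} = 46764  s_{11} = -154451.

-154451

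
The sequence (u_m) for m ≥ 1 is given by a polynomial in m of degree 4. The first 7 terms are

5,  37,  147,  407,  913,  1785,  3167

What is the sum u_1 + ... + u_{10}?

1st diffs: 32, 110, 260, 506, 872, 1382.
2nd diffs: 78, 150, 246, 366, 510.
3rd diffs: 72, 96, 120, 144.
4th diffs: 24, 24, 24 (constant).
Newton forward-difference form: u_m = 5 + 32·C(m-1,1) + 78·C(m-1,2) + 72·C(m-1,3) + 24·C(m-1,4).
Continuing: 5227, 8157, 12173.
Summing m = 1..10 (10 terms) gives 32018.

32018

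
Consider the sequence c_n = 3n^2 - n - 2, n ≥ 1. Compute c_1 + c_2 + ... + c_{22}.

Over n = 1..22: Σn = 253, Σn² = 3795.
Total = (3)·3795 + (-1)·253 + (-2)·22 = 11088.

11088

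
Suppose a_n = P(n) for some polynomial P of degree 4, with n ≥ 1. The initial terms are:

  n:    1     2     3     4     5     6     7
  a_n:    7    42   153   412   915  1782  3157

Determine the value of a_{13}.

33163

1st diffs: 35, 111, 259, 503, 867, 1375.
2nd diffs: 76, 148, 244, 364, 508.
3rd diffs: 72, 96, 120, 144.
4th diffs: 24, 24, 24 (constant).
Newton forward-difference form: a_n = 7 + 35·C(n-1,1) + 76·C(n-1,2) + 72·C(n-1,3) + 24·C(n-1,4).
At n = 13: n-1 = 12, so a_{13} = 7 + 420 + 5016 + 15840 + 11880 = 33163.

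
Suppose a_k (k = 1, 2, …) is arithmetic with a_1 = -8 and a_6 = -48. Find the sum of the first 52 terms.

Common difference d = (-48 - (-8)) / (6 - 1) = -8.
a_k = -8 + (k - 1)·(-8).
a_{52} = -416; S = 52·(-8 + (-416))/2 = -11024.

-11024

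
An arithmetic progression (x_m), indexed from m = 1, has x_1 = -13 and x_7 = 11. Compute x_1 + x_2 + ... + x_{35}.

Common difference d = (11 - (-13)) / (7 - 1) = 4.
x_m = -13 + (m - 1)·4.
x_{35} = 123; S = 35·(-13 + 123)/2 = 1925.

1925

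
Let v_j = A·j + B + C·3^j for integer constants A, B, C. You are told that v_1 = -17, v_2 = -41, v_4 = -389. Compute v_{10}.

The three given values yield: A + B + 3C = -17; 2A + B + 9C = -41; 4A + B + 81C = -389.
Subtracting the first from the second: A + 6C = -24.
Subtracting the second from the third: 2A + 72C = -348.
Solving: C = -5, A = 6, then B = -8.
Hence v_{10} = 6·10 + (-8) + (-5)·59049 = -295193.

-295193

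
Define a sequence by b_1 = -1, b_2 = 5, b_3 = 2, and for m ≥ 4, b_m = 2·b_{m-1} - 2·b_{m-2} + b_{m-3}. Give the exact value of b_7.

Step forward from the initial values:
b_4 = -7;  b_5 = -13;  b_6 = -10;  b_7 = -1.

-1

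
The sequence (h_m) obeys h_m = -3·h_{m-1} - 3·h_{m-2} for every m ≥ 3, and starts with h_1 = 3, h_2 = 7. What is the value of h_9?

Iterate the recurrence:
h_3 = -30;  h_4 = 69;  h_5 = -117;  h_6 = 144;  h_7 = -81;  h_8 = -189;  h_9 = 810.

810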